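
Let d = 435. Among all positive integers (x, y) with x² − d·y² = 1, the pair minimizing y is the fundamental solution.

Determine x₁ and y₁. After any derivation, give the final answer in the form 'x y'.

146 7

[20; 1,5,1,40] for √435; ℓ=4 ⇒ convergent index 3
i=0: a=20 ⇒ p=20, q=1
…
i=2: a=5 ⇒ p=125, q=6
i=3: a=1 ⇒ p=146, q=7
→ (146, 7).  Check: 146²=21316, 435·7²=21315, difference 1.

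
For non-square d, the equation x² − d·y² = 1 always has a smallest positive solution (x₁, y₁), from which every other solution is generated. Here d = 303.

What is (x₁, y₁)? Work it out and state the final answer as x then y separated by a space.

2524 145

√303 = [17; 2,2,5,2,2,34, …], period ℓ=6 (even) → k=5
step 0: (17, 1)  from 17·(1,0) + (0,1)
…
step 2: (87, 5)  from 2·(35,2) + (17,1)
…
step 4: (1027, 59)  from 2·(470,27) + (87,5)
step 5: (2524, 145)  from 2·(1027,59) + (470,27)
(x₁, y₁) = (2524, 145);  2524² − 303·145² = 1 ✓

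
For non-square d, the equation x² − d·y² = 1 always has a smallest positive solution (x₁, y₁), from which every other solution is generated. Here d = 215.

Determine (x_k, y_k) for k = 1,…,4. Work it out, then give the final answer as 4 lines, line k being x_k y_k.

44 3
3871 264
340604 23229
29969281 2043888

√215 = [14; 1,1,1,28, …], period ℓ=4 (even) → k=3
a_0=14:  p_0=14·1+0=14,  q_0=14·0+1=1
a_1=1:  p_1=1·14+1=15,  q_1=1·1+0=1
a_2=1:  p_2=1·15+14=29,  q_2=1·1+1=2
a_3=1:  p_3=1·29+15=44,  q_3=1·2+1=3
(x₁, y₁) = (44, 3);  44² − 215·3² = 1 ✓
(44+3√215)^2 = 3871 + 264√215
(44+3√215)^3 = 340604 + 23229√215
(44+3√215)^4 = 29969281 + 2043888√215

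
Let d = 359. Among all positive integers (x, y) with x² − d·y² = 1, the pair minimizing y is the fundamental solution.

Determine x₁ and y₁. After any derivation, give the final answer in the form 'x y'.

360 19

d=359: √d = [18; 1,17,1,36] (ℓ=4, even), read p_3/q_3
step 0: (18, 1)  from 18·(1,0) + (0,1)
step 1: (19, 1)  from 1·(18,1) + (1,0)
step 2: (341, 18)  from 17·(19,1) + (18,1)
step 3: (360, 19)  from 1·(341,18) + (19,1)
→ (360, 19).  Check: 360²=129600, 359·19²=129599, difference 1.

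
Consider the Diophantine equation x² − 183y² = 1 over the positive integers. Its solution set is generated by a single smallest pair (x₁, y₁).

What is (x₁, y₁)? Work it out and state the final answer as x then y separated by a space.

487 36

d=183: √d = [13; 1,1,8,1,1,26] (ℓ=6, even), read p_5/q_5
a_0=13:  p_0=13·1+0=13,  q_0=13·0+1=1
…
a_2=1:  p_2=1·14+13=27,  q_2=1·1+1=2
…
a_4=1:  p_4=1·230+27=257,  q_4=1·17+2=19
a_5=1:  p_5=1·257+230=487,  q_5=1·19+17=36
fundamental: x₁=487, y₁=36  (since 237169 − 183·1296 = 1)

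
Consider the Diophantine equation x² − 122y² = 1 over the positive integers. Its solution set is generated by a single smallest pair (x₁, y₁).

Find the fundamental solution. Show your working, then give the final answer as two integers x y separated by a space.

243 22

√122 → a₀=11, period (22); ℓ=1 odd so k=1
i=0: a=11 ⇒ p=11, q=1
i=1: a=22 ⇒ p=243, q=22
→ (243, 22).  Check: 243²=59049, 122·22²=59048, difference 1.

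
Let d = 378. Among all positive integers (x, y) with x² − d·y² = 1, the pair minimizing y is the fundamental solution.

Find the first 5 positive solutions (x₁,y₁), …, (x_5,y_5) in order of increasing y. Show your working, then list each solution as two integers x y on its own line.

8749 450
153090001 7874100
2678768828749 137781001350
46873096812360001 2410891953748200
820185445343906468749 42185787268905002250

d=378: √d = [19; 2,3,1,4,1,3,2,38] (ℓ=8, even), read p_7/q_7
step 0: (19, 1)  from 19·(1,0) + (0,1)
…
step 2: (136, 7)  from 3·(39,2) + (19,1)
step 3: (175, 9)  from 1·(136,7) + (39,2)
step 4: (836, 43)  from 4·(175,9) + (136,7)
step 5: (1011, 52)  from 1·(836,43) + (175,9)
step 6: (3869, 199)  from 3·(1011,52) + (836,43)
step 7: (8749, 450)  from 2·(3869,199) + (1011,52)
fundamental: x₁=8749, y₁=450  (since 76545001 − 378·202500 = 1)
n=2: (8749,450)∘(8749,450) = (8749·8749+378·450·450, 8749·450+450·8749) = (153090001,7874100)
n=3: (153090001,7874100)∘(8749,450) = (8749·153090001+378·450·7874100, 8749·7874100+450·153090001) = (2678768828749,137781001350)
n=4: (2678768828749,137781001350)∘(8749,450) = (8749·2678768828749+378·450·137781001350, 8749·137781001350+450·2678768828749) = (46873096812360001,2410891953748200)
n=5: (46873096812360001,2410891953748200)∘(8749,450) = (8749·46873096812360001+378·450·2410891953748200, 8749·2410891953748200+450·46873096812360001) = (820185445343906468749,42185787268905002250)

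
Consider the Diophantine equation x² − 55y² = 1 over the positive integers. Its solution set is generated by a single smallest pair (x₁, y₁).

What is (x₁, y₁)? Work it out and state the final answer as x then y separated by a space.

d=55: √d = [7; 2,2,2,14] (ℓ=4, even), read p_3/q_3
k=0  a_k=7  p_k/q_k = 7/1
…
k=2  a_k=2  p_k/q_k = 37/5
k=3  a_k=2  p_k/q_k = 89/12
→ (89, 12).  Check: 89²=7921, 55·12²=7920, difference 1.

89 12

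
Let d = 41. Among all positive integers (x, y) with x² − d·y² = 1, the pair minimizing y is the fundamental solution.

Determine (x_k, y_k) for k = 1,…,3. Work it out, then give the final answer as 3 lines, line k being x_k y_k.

√41 → a₀=6, period (2,2,12); ℓ=3 odd so k=5
k=0  a_k=6  p_k/q_k = 6/1
k=1  a_k=2  p_k/q_k = 13/2
…
k=3  a_k=12  p_k/q_k = 397/62
k=4  a_k=2  p_k/q_k = 826/129
k=5  a_k=2  p_k/q_k = 2049/320
→ (2049, 320).  Check: 2049²=4198401, 41·320²=4198400, difference 1.
(2049+320√41)^2 = 8396801 + 1311360√41
(2049+320√41)^3 = 34410088449 + 5373952960√41

2049 320
8396801 1311360
34410088449 5373952960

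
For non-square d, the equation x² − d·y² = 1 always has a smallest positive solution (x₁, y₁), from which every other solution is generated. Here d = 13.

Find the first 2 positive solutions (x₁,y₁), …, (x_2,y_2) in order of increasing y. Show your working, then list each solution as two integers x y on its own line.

649 180
842401 233640

√13 = [3; 1,1,1,1,6, …], period ℓ=5 (odd) → k=9
a_0=3:  p_0=3·1+0=3,  q_0=3·0+1=1
…
a_2=1:  p_2=1·4+3=7,  q_2=1·1+1=2
a_3=1:  p_3=1·7+4=11,  q_3=1·2+1=3
…
a_5=6:  p_5=6·18+11=119,  q_5=6·5+3=33
a_6=1:  p_6=1·119+18=137,  q_6=1·33+5=38
a_7=1:  p_7=1·137+119=256,  q_7=1·38+33=71
a_8=1:  p_8=1·256+137=393,  q_8=1·71+38=109
a_9=1:  p_9=1·393+256=649,  q_9=1·109+71=180
→ (649, 180).  Check: 649²=421201, 13·180²=421200, difference 1.
(x_2, y_2) = (649·649 + 13·180·180, 649·180 + 180·649) = (842401, 233640)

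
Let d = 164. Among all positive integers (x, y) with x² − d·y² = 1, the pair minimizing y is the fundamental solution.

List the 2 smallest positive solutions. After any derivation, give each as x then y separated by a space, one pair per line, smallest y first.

2049 160
8396801 655680

√164 → a₀=12, period (1,4,6,4,1,24); ℓ=6 even so k=5
k=0  a_k=12  p_k/q_k = 12/1
…
k=2  a_k=4  p_k/q_k = 64/5
…
k=4  a_k=4  p_k/q_k = 1652/129
k=5  a_k=1  p_k/q_k = 2049/160
(x₁, y₁) = (2049, 160);  2049² − 164·160² = 1 ✓
n=2: (2049,160)∘(2049,160) = (2049·2049+164·160·160, 2049·160+160·2049) = (8396801,655680)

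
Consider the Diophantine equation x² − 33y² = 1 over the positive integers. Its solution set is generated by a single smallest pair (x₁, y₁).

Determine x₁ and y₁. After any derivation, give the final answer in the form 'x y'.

√33 → a₀=5, period (1,2,1,10); ℓ=4 even so k=3
k=0  a_k=5  p_k/q_k = 5/1
…
k=2  a_k=2  p_k/q_k = 17/3
k=3  a_k=1  p_k/q_k = 23/4
fundamental: x₁=23, y₁=4  (since 529 − 33·16 = 1)

23 4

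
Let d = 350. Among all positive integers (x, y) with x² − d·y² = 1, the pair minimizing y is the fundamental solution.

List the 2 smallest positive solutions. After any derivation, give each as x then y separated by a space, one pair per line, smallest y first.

449 24
403201 21552

[18; 1,2,2,2,1,36] for √350; ℓ=6 ⇒ convergent index 5
k=0  a_k=18  p_k/q_k = 18/1
…
k=2  a_k=2  p_k/q_k = 56/3
…
k=4  a_k=2  p_k/q_k = 318/17
k=5  a_k=1  p_k/q_k = 449/24
→ (449, 24).  Check: 449²=201601, 350·24²=201600, difference 1.
(x_2, y_2) = (449·449 + 350·24·24, 449·24 + 24·449) = (403201, 21552)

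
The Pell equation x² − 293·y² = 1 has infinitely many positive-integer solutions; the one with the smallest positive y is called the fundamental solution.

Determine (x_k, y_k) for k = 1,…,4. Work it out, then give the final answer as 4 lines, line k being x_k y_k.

√293 = [17; 8,1,1,8,34, …], period ℓ=5 (odd) → k=9
a_0=17:  p_0=17·1+0=17,  q_0=17·0+1=1
…
a_3=1:  p_3=1·154+137=291,  q_3=1·9+8=17
a_4=8:  p_4=8·291+154=2482,  q_4=8·17+9=145
a_5=34:  p_5=34·2482+291=84679,  q_5=34·145+17=4947
a_6=8:  p_6=8·84679+2482=679914,  q_6=8·4947+145=39721
a_7=1:  p_7=1·679914+84679=764593,  q_7=1·39721+4947=44668
a_8=1:  p_8=1·764593+679914=1444507,  q_8=1·44668+39721=84389
a_9=8:  p_9=8·1444507+764593=12320649,  q_9=8·84389+44668=719780
(x₁, y₁) = (12320649, 719780);  12320649² − 293·719780² = 1 ✓
(x_2, y_2) = (12320649·12320649 + 293·719780·719780, 12320649·719780 + 719780·12320649) = (303596783562401, 17736313474440)
(x_3, y_3) = (12320649·303596783562401 + 293·719780·17736313474440, 12320649·17736313474440 + 719780·303596783562401) = (7481018815602612315849, 437045785745090703340)
(x_4, y_4) = (12320649·7481018815602612315849 + 293·719780·437045785745090703340, 12320649·437045785745090703340 + 719780·7481018815602612315849) = (184342013978870716056521769601, 10769375446188914321717060880)

12320649 719780
303596783562401 17736313474440
7481018815602612315849 437045785745090703340
184342013978870716056521769601 10769375446188914321717060880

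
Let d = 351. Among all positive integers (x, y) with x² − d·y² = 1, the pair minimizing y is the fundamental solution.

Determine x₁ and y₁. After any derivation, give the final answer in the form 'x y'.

√351 → a₀=18, period (1,2,1,3,2,2,2,3,1,2,1,36); ℓ=12 even so k=11
step 0: (18, 1)  from 18·(1,0) + (0,1)
step 1: (19, 1)  from 1·(18,1) + (1,0)
…
step 3: (75, 4)  from 1·(56,3) + (19,1)
…
step 7: (3747, 200)  from 2·(1555,83) + (637,34)
…
step 10: (45882, 2449)  from 2·(16543,883) + (12796,683)
step 11: (62425, 3332)  from 1·(45882,2449) + (16543,883)
(x₁, y₁) = (62425, 3332);  62425² − 351·3332² = 1 ✓

62425 3332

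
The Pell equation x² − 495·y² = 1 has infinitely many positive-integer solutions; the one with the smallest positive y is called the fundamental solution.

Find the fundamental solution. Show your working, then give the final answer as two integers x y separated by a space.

89 4

√495 = [22; 4,44, …], period ℓ=2 (even) → k=1
a_0=22:  p_0=22·1+0=22,  q_0=22·0+1=1
a_1=4:  p_1=4·22+1=89,  q_1=4·1+0=4
fundamental: x₁=89, y₁=4  (since 7921 − 495·16 = 1)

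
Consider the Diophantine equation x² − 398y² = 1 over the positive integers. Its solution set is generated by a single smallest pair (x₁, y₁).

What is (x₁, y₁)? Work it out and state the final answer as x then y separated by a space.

[19; 1,18,1,38] for √398; ℓ=4 ⇒ convergent index 3
step 0: (19, 1)  from 19·(1,0) + (0,1)
step 1: (20, 1)  from 1·(19,1) + (1,0)
step 2: (379, 19)  from 18·(20,1) + (19,1)
step 3: (399, 20)  from 1·(379,19) + (20,1)
→ (399, 20).  Check: 399²=159201, 398·20²=159200, difference 1.

399 20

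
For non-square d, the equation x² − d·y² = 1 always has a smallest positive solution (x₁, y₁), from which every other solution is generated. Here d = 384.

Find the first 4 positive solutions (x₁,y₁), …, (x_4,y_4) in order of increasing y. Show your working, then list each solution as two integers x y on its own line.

4801 245
46099201 2352490
442644523201 22588608735
4250272665676801 216895818720980

√384 → a₀=19, period (1,1,2,9,2,1,1,38); ℓ=8 even so k=7
a_0=19:  p_0=19·1+0=19,  q_0=19·0+1=1
…
a_3=2:  p_3=2·39+20=98,  q_3=2·2+1=5
a_4=9:  p_4=9·98+39=921,  q_4=9·5+2=47
…
a_6=1:  p_6=1·1940+921=2861,  q_6=1·99+47=146
a_7=1:  p_7=1·2861+1940=4801,  q_7=1·146+99=245
(x₁, y₁) = (4801, 245);  4801² − 384·245² = 1 ✓
(4801+245√384)^2 = 46099201 + 2352490√384
(4801+245√384)^3 = 442644523201 + 22588608735√384
(4801+245√384)^4 = 4250272665676801 + 216895818720980√384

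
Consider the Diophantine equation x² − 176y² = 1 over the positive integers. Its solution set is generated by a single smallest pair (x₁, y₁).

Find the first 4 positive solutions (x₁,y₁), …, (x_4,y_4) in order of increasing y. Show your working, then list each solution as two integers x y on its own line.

d=176: √d = [13; 3,1,3,26] (ℓ=4, even), read p_3/q_3
k=0  a_k=13  p_k/q_k = 13/1
…
k=2  a_k=1  p_k/q_k = 53/4
k=3  a_k=3  p_k/q_k = 199/15
(x₁, y₁) = (199, 15);  199² − 176·15² = 1 ✓
k=2:  x_2 = 199·199+176·15·15 = 79201,  y_2 = 199·15+15·199 = 5970
k=3:  x_3 = 199·79201+176·15·5970 = 31521799,  y_3 = 199·5970+15·79201 = 2376045
k=4:  x_4 = 199·31521799+176·15·2376045 = 12545596801,  y_4 = 199·2376045+15·31521799 = 945659940

199 15
79201 5970
31521799 2376045
12545596801 945659940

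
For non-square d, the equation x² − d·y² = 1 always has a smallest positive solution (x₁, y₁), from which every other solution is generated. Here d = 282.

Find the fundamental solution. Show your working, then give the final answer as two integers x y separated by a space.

√282 → a₀=16, period (1,3,1,4,1,3,1,32); ℓ=8 even so k=7
i=0: a=16 ⇒ p=16, q=1
i=1: a=1 ⇒ p=17, q=1
…
i=3: a=1 ⇒ p=84, q=5
…
i=5: a=1 ⇒ p=487, q=29
i=6: a=3 ⇒ p=1864, q=111
i=7: a=1 ⇒ p=2351, q=140
→ (2351, 140).  Check: 2351²=5527201, 282·140²=5527200, difference 1.

2351 140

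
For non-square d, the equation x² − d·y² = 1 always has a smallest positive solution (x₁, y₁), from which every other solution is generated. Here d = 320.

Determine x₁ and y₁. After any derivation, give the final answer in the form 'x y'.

d=320: √d = [17; 1,7,1,34] (ℓ=4, even), read p_3/q_3
a_0=17:  p_0=17·1+0=17,  q_0=17·0+1=1
a_1=1:  p_1=1·17+1=18,  q_1=1·1+0=1
a_2=7:  p_2=7·18+17=143,  q_2=7·1+1=8
a_3=1:  p_3=1·143+18=161,  q_3=1·8+1=9
fundamental: x₁=161, y₁=9  (since 25921 − 320·81 = 1)

161 9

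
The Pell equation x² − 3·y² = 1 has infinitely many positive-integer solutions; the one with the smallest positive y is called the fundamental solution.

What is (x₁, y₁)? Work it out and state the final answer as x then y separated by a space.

√3 → a₀=1, period (1,2); ℓ=2 even so k=1
step 0: (1, 1)  from 1·(1,0) + (0,1)
step 1: (2, 1)  from 1·(1,1) + (1,0)
fundamental: x₁=2, y₁=1  (since 4 − 3·1 = 1)

2 1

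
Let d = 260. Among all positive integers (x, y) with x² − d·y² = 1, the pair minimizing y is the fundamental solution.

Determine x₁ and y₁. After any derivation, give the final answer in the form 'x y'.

[16; 8,32] for √260; ℓ=2 ⇒ convergent index 1
i=0: a=16 ⇒ p=16, q=1
i=1: a=8 ⇒ p=129, q=8
(x₁, y₁) = (129, 8);  129² − 260·8² = 1 ✓

129 8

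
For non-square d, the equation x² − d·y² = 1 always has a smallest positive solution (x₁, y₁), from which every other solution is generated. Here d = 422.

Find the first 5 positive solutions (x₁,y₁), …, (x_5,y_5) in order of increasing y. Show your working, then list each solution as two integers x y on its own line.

d=422: √d = [20; 1,1,5,2,1,…,1,1,40] (ℓ=14, even), read p_13/q_13
i=0: a=20 ⇒ p=20, q=1
…
i=6: a=3 ⇒ p=2650, q=129
…
i=8: a=3 ⇒ p=163807, q=7974
…
i=10: a=2 ⇒ p=598859, q=29152
…
i=12: a=1 ⇒ p=3810680, q=185501
i=13: a=1 ⇒ p=7022501, q=341850
fundamental: x₁=7022501, y₁=341850  (since 49315520295001 − 422·116861422500 = 1)
(7022501+341850√422)^2 = 98631040590001 + 4801283933700√422
(7022501+341850√422)^3 = 1385273162348638202501 + 67434042451384025550√422
(7022501+341850√422)^4 = 19456164335732849620362360001 + 947111261097768740333867400√422
(7022501+341850√422)^5 = 273261867007695159110526238300562501 + 13302179556340616719484196916709250√422

7022501 341850
98631040590001 4801283933700
1385273162348638202501 67434042451384025550
19456164335732849620362360001 947111261097768740333867400
273261867007695159110526238300562501 13302179556340616719484196916709250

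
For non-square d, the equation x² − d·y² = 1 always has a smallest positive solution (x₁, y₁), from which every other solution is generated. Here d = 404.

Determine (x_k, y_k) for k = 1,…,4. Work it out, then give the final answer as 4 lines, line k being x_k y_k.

201 10
80801 4020
32481801 1616030
13057603201 649640040

√404 → a₀=20, period (10,40); ℓ=2 even so k=1
a_0=20:  p_0=20·1+0=20,  q_0=20·0+1=1
a_1=10:  p_1=10·20+1=201,  q_1=10·1+0=10
fundamental: x₁=201, y₁=10  (since 40401 − 404·100 = 1)
(x_2, y_2) = (201·201 + 404·10·10, 201·10 + 10·201) = (80801, 4020)
(x_3, y_3) = (201·80801 + 404·10·4020, 201·4020 + 10·80801) = (32481801, 1616030)
(x_4, y_4) = (201·32481801 + 404·10·1616030, 201·1616030 + 10·32481801) = (13057603201, 649640040)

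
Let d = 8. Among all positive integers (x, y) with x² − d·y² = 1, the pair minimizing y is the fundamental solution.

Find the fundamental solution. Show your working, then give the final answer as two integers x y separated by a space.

√8 → a₀=2, period (1,4); ℓ=2 even so k=1
k=0  a_k=2  p_k/q_k = 2/1
k=1  a_k=1  p_k/q_k = 3/1
(x₁, y₁) = (3, 1);  3² − 8·1² = 1 ✓

3 1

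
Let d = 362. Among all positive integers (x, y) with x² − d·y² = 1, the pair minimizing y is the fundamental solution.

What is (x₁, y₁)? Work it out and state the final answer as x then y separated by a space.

723 38

[19; 38] for √362; ℓ=1 ⇒ convergent index 1
i=0: a=19 ⇒ p=19, q=1
i=1: a=38 ⇒ p=723, q=38
(x₁, y₁) = (723, 38);  723² − 362·38² = 1 ✓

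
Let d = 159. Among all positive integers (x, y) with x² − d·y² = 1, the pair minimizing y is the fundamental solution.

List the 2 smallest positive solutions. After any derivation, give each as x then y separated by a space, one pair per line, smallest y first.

1324 105
3505951 278040

d=159: √d = [12; 1,1,1,1,3,1,1,1,1,24] (ℓ=10, even), read p_9/q_9
i=0: a=12 ⇒ p=12, q=1
i=1: a=1 ⇒ p=13, q=1
i=2: a=1 ⇒ p=25, q=2
i=3: a=1 ⇒ p=38, q=3
i=4: a=1 ⇒ p=63, q=5
i=5: a=3 ⇒ p=227, q=18
…
i=7: a=1 ⇒ p=517, q=41
i=8: a=1 ⇒ p=807, q=64
i=9: a=1 ⇒ p=1324, q=105
→ (1324, 105).  Check: 1324²=1752976, 159·105²=1752975, difference 1.
n=2: (1324,105)∘(1324,105) = (1324·1324+159·105·105, 1324·105+105·1324) = (3505951,278040)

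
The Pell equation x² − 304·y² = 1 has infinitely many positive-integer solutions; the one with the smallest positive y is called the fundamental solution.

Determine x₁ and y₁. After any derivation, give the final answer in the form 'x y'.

[17; 2,3,2,1,1,1,1,1,2,3,2,34] for √304; ℓ=12 ⇒ convergent index 11
i=0: a=17 ⇒ p=17, q=1
i=1: a=2 ⇒ p=35, q=2
…
i=4: a=1 ⇒ p=401, q=23
i=5: a=1 ⇒ p=680, q=39
i=6: a=1 ⇒ p=1081, q=62
i=7: a=1 ⇒ p=1761, q=101
i=8: a=1 ⇒ p=2842, q=163
…
i=10: a=3 ⇒ p=25177, q=1444
i=11: a=2 ⇒ p=57799, q=3315
fundamental: x₁=57799, y₁=3315  (since 3340724401 − 304·10989225 = 1)

57799 3315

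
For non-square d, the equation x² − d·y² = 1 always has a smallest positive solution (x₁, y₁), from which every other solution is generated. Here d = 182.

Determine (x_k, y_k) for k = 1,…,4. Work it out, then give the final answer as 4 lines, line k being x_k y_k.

27 2
1457 108
78651 5830
4245697 314712

d=182: √d = [13; 2,26] (ℓ=2, even), read p_1/q_1
step 0: (13, 1)  from 13·(1,0) + (0,1)
step 1: (27, 2)  from 2·(13,1) + (1,0)
(x₁, y₁) = (27, 2);  27² − 182·2² = 1 ✓
k=2:  x_2 = 27·27+182·2·2 = 1457,  y_2 = 27·2+2·27 = 108
k=3:  x_3 = 27·1457+182·2·108 = 78651,  y_3 = 27·108+2·1457 = 5830
k=4:  x_4 = 27·78651+182·2·5830 = 4245697,  y_4 = 27·5830+2·78651 = 314712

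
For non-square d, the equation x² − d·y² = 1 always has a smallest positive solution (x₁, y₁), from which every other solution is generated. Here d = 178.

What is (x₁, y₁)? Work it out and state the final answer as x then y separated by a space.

1601 120

d=178: √d = [13; 2,1,12,1,2,26] (ℓ=6, even), read p_5/q_5
step 0: (13, 1)  from 13·(1,0) + (0,1)
…
step 4: (547, 41)  from 1·(507,38) + (40,3)
step 5: (1601, 120)  from 2·(547,41) + (507,38)
(x₁, y₁) = (1601, 120);  1601² − 178·120² = 1 ✓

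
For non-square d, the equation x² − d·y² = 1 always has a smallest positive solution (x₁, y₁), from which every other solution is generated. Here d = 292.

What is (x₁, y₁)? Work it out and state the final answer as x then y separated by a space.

2281249 133500

√292 → a₀=17, period (11,2,1,3,8,3,1,2,11,34); ℓ=10 even so k=9
a_0=17:  p_0=17·1+0=17,  q_0=17·0+1=1
…
a_2=2:  p_2=2·188+17=393,  q_2=2·11+1=23
a_3=1:  p_3=1·393+188=581,  q_3=1·23+11=34
a_4=3:  p_4=3·581+393=2136,  q_4=3·34+23=125
…
a_7=1:  p_7=1·55143+17669=72812,  q_7=1·3227+1034=4261
a_8=2:  p_8=2·72812+55143=200767,  q_8=2·4261+3227=11749
a_9=11:  p_9=11·200767+72812=2281249,  q_9=11·11749+4261=133500
→ (2281249, 133500).  Check: 2281249²=5204097000001, 292·133500²=5204097000000, difference 1.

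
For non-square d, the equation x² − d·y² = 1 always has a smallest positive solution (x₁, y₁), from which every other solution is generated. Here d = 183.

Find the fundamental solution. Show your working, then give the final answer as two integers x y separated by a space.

√183 = [13; 1,1,8,1,1,26, …], period ℓ=6 (even) → k=5
step 0: (13, 1)  from 13·(1,0) + (0,1)
step 1: (14, 1)  from 1·(13,1) + (1,0)
step 2: (27, 2)  from 1·(14,1) + (13,1)
step 3: (230, 17)  from 8·(27,2) + (14,1)
step 4: (257, 19)  from 1·(230,17) + (27,2)
step 5: (487, 36)  from 1·(257,19) + (230,17)
→ (487, 36).  Check: 487²=237169, 183·36²=237168, difference 1.

487 36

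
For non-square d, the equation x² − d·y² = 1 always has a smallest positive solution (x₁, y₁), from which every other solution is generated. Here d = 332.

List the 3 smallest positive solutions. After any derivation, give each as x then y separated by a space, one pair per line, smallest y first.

[18; 4,1,1,8,1,1,4,36] for √332; ℓ=8 ⇒ convergent index 7
a_0=18:  p_0=18·1+0=18,  q_0=18·0+1=1
a_1=4:  p_1=4·18+1=73,  q_1=4·1+0=4
…
a_4=8:  p_4=8·164+91=1403,  q_4=8·9+5=77
…
a_6=1:  p_6=1·1567+1403=2970,  q_6=1·86+77=163
a_7=4:  p_7=4·2970+1567=13447,  q_7=4·163+86=738
→ (13447, 738).  Check: 13447²=180821809, 332·738²=180821808, difference 1.
(x_2, y_2) = (13447·13447 + 332·738·738, 13447·738 + 738·13447) = (361643617, 19847772)
(x_3, y_3) = (13447·361643617 + 332·738·19847772, 13447·19847772 + 738·361643617) = (9726043422151, 533785979430)

13447 738
361643617 19847772
9726043422151 533785979430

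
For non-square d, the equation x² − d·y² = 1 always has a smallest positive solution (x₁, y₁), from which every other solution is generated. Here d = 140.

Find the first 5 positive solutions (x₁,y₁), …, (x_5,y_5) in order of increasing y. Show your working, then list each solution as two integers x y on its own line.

71 6
10081 852
1431431 120978
203253121 17178024
28860511751 2439158430

√140 → a₀=11, period (1,4,1,22); ℓ=4 even so k=3
a_0=11:  p_0=11·1+0=11,  q_0=11·0+1=1
a_1=1:  p_1=1·11+1=12,  q_1=1·1+0=1
a_2=4:  p_2=4·12+11=59,  q_2=4·1+1=5
a_3=1:  p_3=1·59+12=71,  q_3=1·5+1=6
→ (71, 6).  Check: 71²=5041, 140·6²=5040, difference 1.
n=2: (71,6)∘(71,6) = (71·71+140·6·6, 71·6+6·71) = (10081,852)
n=3: (10081,852)∘(71,6) = (71·10081+140·6·852, 71·852+6·10081) = (1431431,120978)
n=4: (1431431,120978)∘(71,6) = (71·1431431+140·6·120978, 71·120978+6·1431431) = (203253121,17178024)
n=5: (203253121,17178024)∘(71,6) = (71·203253121+140·6·17178024, 71·17178024+6·203253121) = (28860511751,2439158430)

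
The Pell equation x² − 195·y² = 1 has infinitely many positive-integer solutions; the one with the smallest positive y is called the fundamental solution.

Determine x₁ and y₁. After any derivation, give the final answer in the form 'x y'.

d=195: √d = [13; 1,26] (ℓ=2, even), read p_1/q_1
i=0: a=13 ⇒ p=13, q=1
i=1: a=1 ⇒ p=14, q=1
(x₁, y₁) = (14, 1);  14² − 195·1² = 1 ✓

14 1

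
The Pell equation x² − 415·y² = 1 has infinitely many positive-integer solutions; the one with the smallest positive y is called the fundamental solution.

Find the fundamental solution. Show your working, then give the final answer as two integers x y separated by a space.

√415 → a₀=20, period (2,1,2,4,6,…,1,2,40); ℓ=16 even so k=15
a_0=20:  p_0=20·1+0=20,  q_0=20·0+1=1
a_1=2:  p_1=2·20+1=41,  q_1=2·1+0=2
a_2=1:  p_2=1·41+20=61,  q_2=1·2+1=3
a_3=2:  p_3=2·61+41=163,  q_3=2·3+2=8
…
a_8=3:  p_8=3·9595+5154=33939,  q_8=3·471+253=1666
a_9=1:  p_9=1·33939+9595=43534,  q_9=1·1666+471=2137
…
a_12=4:  p_12=4·508372+77473=2110961,  q_12=4·24955+3803=103623
a_13=2:  p_13=2·2110961+508372=4730294,  q_13=2·103623+24955=232201
a_14=1:  p_14=1·4730294+2110961=6841255,  q_14=1·232201+103623=335824
a_15=2:  p_15=2·6841255+4730294=18412804,  q_15=2·335824+232201=903849
fundamental: x₁=18412804, y₁=903849  (since 339031351142416 − 415·816943014801 = 1)

18412804 903849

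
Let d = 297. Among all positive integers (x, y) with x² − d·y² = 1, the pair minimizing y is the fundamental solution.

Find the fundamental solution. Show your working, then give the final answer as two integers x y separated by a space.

√297 → a₀=17, period (4,3,1,1,2,1,1,3,4,34); ℓ=10 even so k=9
a_0=17:  p_0=17·1+0=17,  q_0=17·0+1=1
a_1=4:  p_1=4·17+1=69,  q_1=4·1+0=4
a_2=3:  p_2=3·69+17=224,  q_2=3·4+1=13
a_3=1:  p_3=1·224+69=293,  q_3=1·13+4=17
a_4=1:  p_4=1·293+224=517,  q_4=1·17+13=30
a_5=2:  p_5=2·517+293=1327,  q_5=2·30+17=77
a_6=1:  p_6=1·1327+517=1844,  q_6=1·77+30=107
a_7=1:  p_7=1·1844+1327=3171,  q_7=1·107+77=184
a_8=3:  p_8=3·3171+1844=11357,  q_8=3·184+107=659
a_9=4:  p_9=4·11357+3171=48599,  q_9=4·659+184=2820
(x₁, y₁) = (48599, 2820);  48599² − 297·2820² = 1 ✓

48599 2820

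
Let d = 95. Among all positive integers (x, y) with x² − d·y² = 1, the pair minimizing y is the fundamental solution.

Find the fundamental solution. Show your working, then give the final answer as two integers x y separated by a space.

39 4

√95 = [9; 1,2,1,18, …], period ℓ=4 (even) → k=3
i=0: a=9 ⇒ p=9, q=1
i=1: a=1 ⇒ p=10, q=1
i=2: a=2 ⇒ p=29, q=3
i=3: a=1 ⇒ p=39, q=4
fundamental: x₁=39, y₁=4  (since 1521 − 95·16 = 1)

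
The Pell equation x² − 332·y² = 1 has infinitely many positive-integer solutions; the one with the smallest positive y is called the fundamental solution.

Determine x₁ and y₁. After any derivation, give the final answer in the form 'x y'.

13447 738

√332 = [18; 4,1,1,8,1,1,4,36, …], period ℓ=8 (even) → k=7
a_0=18:  p_0=18·1+0=18,  q_0=18·0+1=1
…
a_2=1:  p_2=1·73+18=91,  q_2=1·4+1=5
a_3=1:  p_3=1·91+73=164,  q_3=1·5+4=9
…
a_6=1:  p_6=1·1567+1403=2970,  q_6=1·86+77=163
a_7=4:  p_7=4·2970+1567=13447,  q_7=4·163+86=738
fundamental: x₁=13447, y₁=738  (since 180821809 − 332·544644 = 1)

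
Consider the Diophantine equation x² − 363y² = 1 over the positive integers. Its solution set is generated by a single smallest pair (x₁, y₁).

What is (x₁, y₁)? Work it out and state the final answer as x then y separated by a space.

362 19

√363 = [19; 19,38, …], period ℓ=2 (even) → k=1
k=0  a_k=19  p_k/q_k = 19/1
k=1  a_k=19  p_k/q_k = 362/19
(x₁, y₁) = (362, 19);  362² − 363·19² = 1 ✓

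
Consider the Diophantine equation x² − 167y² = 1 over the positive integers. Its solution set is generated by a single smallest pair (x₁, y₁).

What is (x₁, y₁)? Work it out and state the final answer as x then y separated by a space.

168 13

d=167: √d = [12; 1,11,1,24] (ℓ=4, even), read p_3/q_3
k=0  a_k=12  p_k/q_k = 12/1
k=1  a_k=1  p_k/q_k = 13/1
k=2  a_k=11  p_k/q_k = 155/12
k=3  a_k=1  p_k/q_k = 168/13
→ (168, 13).  Check: 168²=28224, 167·13²=28223, difference 1.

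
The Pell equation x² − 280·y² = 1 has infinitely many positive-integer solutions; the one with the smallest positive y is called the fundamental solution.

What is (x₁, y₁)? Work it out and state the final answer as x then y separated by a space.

251 15

√280 → a₀=16, period (1,2,1,2,1,32); ℓ=6 even so k=5
k=0  a_k=16  p_k/q_k = 16/1
…
k=4  a_k=2  p_k/q_k = 184/11
k=5  a_k=1  p_k/q_k = 251/15
→ (251, 15).  Check: 251²=63001, 280·15²=63000, difference 1.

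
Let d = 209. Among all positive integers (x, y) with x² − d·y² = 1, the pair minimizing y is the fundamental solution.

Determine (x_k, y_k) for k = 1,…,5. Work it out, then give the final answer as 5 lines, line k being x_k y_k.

[14; 2,5,3,2,3,5,2,28] for √209; ℓ=8 ⇒ convergent index 7
k=0  a_k=14  p_k/q_k = 14/1
…
k=2  a_k=5  p_k/q_k = 159/11
k=3  a_k=3  p_k/q_k = 506/35
k=4  a_k=2  p_k/q_k = 1171/81
k=5  a_k=3  p_k/q_k = 4019/278
k=6  a_k=5  p_k/q_k = 21266/1471
k=7  a_k=2  p_k/q_k = 46551/3220
→ (46551, 3220).  Check: 46551²=2166995601, 209·3220²=2166995600, difference 1.
(x_2, y_2) = (46551·46551 + 209·3220·3220, 46551·3220 + 3220·46551) = (4333991201, 299788440)
(x_3, y_3) = (46551·4333991201 + 209·3220·299788440, 46551·299788440 + 3220·4333991201) = (403503248748951, 27910903337660)
(x_4, y_4) = (46551·403503248748951 + 209·3220·27910903337660, 46551·27910903337660 + 3220·403503248748951) = (37566959460690844801, 2598560922243032880)
(x_5, y_5) = (46551·37566959460690844801 + 209·3220·2598560922243032880, 46551·2598560922243032880 + 3220·37566959460690844801) = (3497559059305735783913751, 241931218954759943856100)

46551 3220
4333991201 299788440
403503248748951 27910903337660
37566959460690844801 2598560922243032880
3497559059305735783913751 241931218954759943856100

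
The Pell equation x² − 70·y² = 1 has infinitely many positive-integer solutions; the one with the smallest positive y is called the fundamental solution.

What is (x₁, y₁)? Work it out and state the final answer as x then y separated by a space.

251 30

√70 → a₀=8, period (2,1,2,1,2,16); ℓ=6 even so k=5
i=0: a=8 ⇒ p=8, q=1
i=1: a=2 ⇒ p=17, q=2
i=2: a=1 ⇒ p=25, q=3
i=3: a=2 ⇒ p=67, q=8
i=4: a=1 ⇒ p=92, q=11
i=5: a=2 ⇒ p=251, q=30
→ (251, 30).  Check: 251²=63001, 70·30²=63000, difference 1.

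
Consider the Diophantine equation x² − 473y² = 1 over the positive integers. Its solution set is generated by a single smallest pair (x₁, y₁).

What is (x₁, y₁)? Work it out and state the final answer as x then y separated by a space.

d=473: √d = [21; 1,2,1,42] (ℓ=4, even), read p_3/q_3
k=0  a_k=21  p_k/q_k = 21/1
k=1  a_k=1  p_k/q_k = 22/1
k=2  a_k=2  p_k/q_k = 65/3
k=3  a_k=1  p_k/q_k = 87/4
→ (87, 4).  Check: 87²=7569, 473·4²=7568, difference 1.

87 4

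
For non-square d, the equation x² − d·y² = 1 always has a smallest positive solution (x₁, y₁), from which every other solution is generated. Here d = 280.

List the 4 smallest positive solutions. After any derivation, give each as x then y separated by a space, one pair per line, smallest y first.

251 15
126001 7530
63252251 3780045
31752504001 1897575060

√280 → a₀=16, period (1,2,1,2,1,32); ℓ=6 even so k=5
k=0  a_k=16  p_k/q_k = 16/1
k=1  a_k=1  p_k/q_k = 17/1
k=2  a_k=2  p_k/q_k = 50/3
…
k=4  a_k=2  p_k/q_k = 184/11
k=5  a_k=1  p_k/q_k = 251/15
→ (251, 15).  Check: 251²=63001, 280·15²=63000, difference 1.
n=2: (251,15)∘(251,15) = (251·251+280·15·15, 251·15+15·251) = (126001,7530)
n=3: (126001,7530)∘(251,15) = (251·126001+280·15·7530, 251·7530+15·126001) = (63252251,3780045)
n=4: (63252251,3780045)∘(251,15) = (251·63252251+280·15·3780045, 251·3780045+15·63252251) = (31752504001,1897575060)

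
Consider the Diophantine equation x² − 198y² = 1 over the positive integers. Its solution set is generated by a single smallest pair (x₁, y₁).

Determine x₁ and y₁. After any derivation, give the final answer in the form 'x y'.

√198 = [14; 14,28, …], period ℓ=2 (even) → k=1
step 0: (14, 1)  from 14·(1,0) + (0,1)
step 1: (197, 14)  from 14·(14,1) + (1,0)
(x₁, y₁) = (197, 14);  197² − 198·14² = 1 ✓

197 14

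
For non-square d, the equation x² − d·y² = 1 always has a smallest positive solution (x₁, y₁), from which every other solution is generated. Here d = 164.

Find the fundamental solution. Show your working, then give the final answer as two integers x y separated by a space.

√164 → a₀=12, period (1,4,6,4,1,24); ℓ=6 even so k=5
a_0=12:  p_0=12·1+0=12,  q_0=12·0+1=1
…
a_2=4:  p_2=4·13+12=64,  q_2=4·1+1=5
a_3=6:  p_3=6·64+13=397,  q_3=6·5+1=31
a_4=4:  p_4=4·397+64=1652,  q_4=4·31+5=129
a_5=1:  p_5=1·1652+397=2049,  q_5=1·129+31=160
(x₁, y₁) = (2049, 160);  2049² − 164·160² = 1 ✓

2049 160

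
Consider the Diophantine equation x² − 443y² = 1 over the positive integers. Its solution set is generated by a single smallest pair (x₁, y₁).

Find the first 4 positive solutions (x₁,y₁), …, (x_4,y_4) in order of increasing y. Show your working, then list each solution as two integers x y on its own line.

442 21
390727 18564
345402226 16410555
305335177057 14506912056

√443 = [21; 21,42, …], period ℓ=2 (even) → k=1
k=0  a_k=21  p_k/q_k = 21/1
k=1  a_k=21  p_k/q_k = 442/21
fundamental: x₁=442, y₁=21  (since 195364 − 443·441 = 1)
(442+21√443)^2 = 390727 + 18564√443
(442+21√443)^3 = 345402226 + 16410555√443
(442+21√443)^4 = 305335177057 + 14506912056√443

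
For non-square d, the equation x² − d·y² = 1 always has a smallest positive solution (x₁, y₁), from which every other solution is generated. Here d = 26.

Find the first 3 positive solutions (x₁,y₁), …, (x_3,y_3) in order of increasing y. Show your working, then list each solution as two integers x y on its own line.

√26 = [5; 10, …], period ℓ=1 (odd) → k=1
a_0=5:  p_0=5·1+0=5,  q_0=5·0+1=1
a_1=10:  p_1=10·5+1=51,  q_1=10·1+0=10
→ (51, 10).  Check: 51²=2601, 26·10²=2600, difference 1.
k=2:  x_2 = 51·51+26·10·10 = 5201,  y_2 = 51·10+10·51 = 1020
k=3:  x_3 = 51·5201+26·10·1020 = 530451,  y_3 = 51·1020+10·5201 = 104030

51 10
5201 1020
530451 104030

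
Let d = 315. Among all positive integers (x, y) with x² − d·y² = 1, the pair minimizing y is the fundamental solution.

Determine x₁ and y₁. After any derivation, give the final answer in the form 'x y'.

√315 → a₀=17, period (1,2,1,34); ℓ=4 even so k=3
a_0=17:  p_0=17·1+0=17,  q_0=17·0+1=1
a_1=1:  p_1=1·17+1=18,  q_1=1·1+0=1
a_2=2:  p_2=2·18+17=53,  q_2=2·1+1=3
a_3=1:  p_3=1·53+18=71,  q_3=1·3+1=4
(x₁, y₁) = (71, 4);  71² − 315·4² = 1 ✓

71 4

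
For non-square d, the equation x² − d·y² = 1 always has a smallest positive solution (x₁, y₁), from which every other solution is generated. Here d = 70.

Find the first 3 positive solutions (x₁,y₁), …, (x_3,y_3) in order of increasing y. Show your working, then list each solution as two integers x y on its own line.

251 30
126001 15060
63252251 7560090

d=70: √d = [8; 2,1,2,1,2,16] (ℓ=6, even), read p_5/q_5
step 0: (8, 1)  from 8·(1,0) + (0,1)
step 1: (17, 2)  from 2·(8,1) + (1,0)
…
step 3: (67, 8)  from 2·(25,3) + (17,2)
step 4: (92, 11)  from 1·(67,8) + (25,3)
step 5: (251, 30)  from 2·(92,11) + (67,8)
→ (251, 30).  Check: 251²=63001, 70·30²=63000, difference 1.
(x_2, y_2) = (251·251 + 70·30·30, 251·30 + 30·251) = (126001, 15060)
(x_3, y_3) = (251·126001 + 70·30·15060, 251·15060 + 30·126001) = (63252251, 7560090)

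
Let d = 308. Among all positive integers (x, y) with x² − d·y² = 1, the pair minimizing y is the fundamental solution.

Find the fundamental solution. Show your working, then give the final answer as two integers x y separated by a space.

351 20

√308 = [17; 1,1,4,1,1,34, …], period ℓ=6 (even) → k=5
a_0=17:  p_0=17·1+0=17,  q_0=17·0+1=1
a_1=1:  p_1=1·17+1=18,  q_1=1·1+0=1
…
a_4=1:  p_4=1·158+35=193,  q_4=1·9+2=11
a_5=1:  p_5=1·193+158=351,  q_5=1·11+9=20
fundamental: x₁=351, y₁=20  (since 123201 − 308·400 = 1)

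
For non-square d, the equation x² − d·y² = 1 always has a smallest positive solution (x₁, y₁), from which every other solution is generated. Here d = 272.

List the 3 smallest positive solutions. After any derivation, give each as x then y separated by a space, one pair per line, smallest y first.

d=272: √d = [16; 2,32] (ℓ=2, even), read p_1/q_1
i=0: a=16 ⇒ p=16, q=1
i=1: a=2 ⇒ p=33, q=2
(x₁, y₁) = (33, 2);  33² − 272·2² = 1 ✓
n=2: (33,2)∘(33,2) = (33·33+272·2·2, 33·2+2·33) = (2177,132)
n=3: (2177,132)∘(33,2) = (33·2177+272·2·132, 33·132+2·2177) = (143649,8710)

33 2
2177 132
143649 8710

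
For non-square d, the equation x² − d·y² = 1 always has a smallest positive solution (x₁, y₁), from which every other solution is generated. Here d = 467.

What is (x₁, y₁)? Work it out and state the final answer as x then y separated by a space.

1625626 75225

d=467: √d = [21; 1,1,1,1,3,…,1,1,42] (ℓ=14, even), read p_13/q_13
i=0: a=21 ⇒ p=21, q=1
…
i=5: a=3 ⇒ p=389, q=18
i=6: a=3 ⇒ p=1275, q=59
…
i=12: a=1 ⇒ p=991929, q=45901
i=13: a=1 ⇒ p=1625626, q=75225
→ (1625626, 75225).  Check: 1625626²=2642659891876, 467·75225²=2642659891875, difference 1.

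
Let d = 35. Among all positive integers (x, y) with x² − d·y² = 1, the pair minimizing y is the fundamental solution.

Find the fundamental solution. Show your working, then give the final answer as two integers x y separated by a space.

√35 → a₀=5, period (1,10); ℓ=2 even so k=1
k=0  a_k=5  p_k/q_k = 5/1
k=1  a_k=1  p_k/q_k = 6/1
→ (6, 1).  Check: 6²=36, 35·1²=35, difference 1.

6 1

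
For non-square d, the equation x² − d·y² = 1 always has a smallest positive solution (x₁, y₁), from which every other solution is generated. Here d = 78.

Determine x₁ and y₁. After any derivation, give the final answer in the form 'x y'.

[8; 1,4,1,16] for √78; ℓ=4 ⇒ convergent index 3
step 0: (8, 1)  from 8·(1,0) + (0,1)
…
step 2: (44, 5)  from 4·(9,1) + (8,1)
step 3: (53, 6)  from 1·(44,5) + (9,1)
→ (53, 6).  Check: 53²=2809, 78·6²=2808, difference 1.

53 6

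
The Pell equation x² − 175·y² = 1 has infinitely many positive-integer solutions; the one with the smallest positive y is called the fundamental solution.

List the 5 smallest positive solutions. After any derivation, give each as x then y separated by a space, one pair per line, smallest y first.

2024 153
8193151 619344
33165873224 2507104359
134255446617601 10148757825888
543466014742175624 41082169172090265

√175 = [13; 4,2,1,2,4,26, …], period ℓ=6 (even) → k=5
i=0: a=13 ⇒ p=13, q=1
i=1: a=4 ⇒ p=53, q=4
i=2: a=2 ⇒ p=119, q=9
i=3: a=1 ⇒ p=172, q=13
i=4: a=2 ⇒ p=463, q=35
i=5: a=4 ⇒ p=2024, q=153
→ (2024, 153).  Check: 2024²=4096576, 175·153²=4096575, difference 1.
(2024+153√175)^2 = 8193151 + 619344√175
(2024+153√175)^3 = 33165873224 + 2507104359√175
(2024+153√175)^4 = 134255446617601 + 10148757825888√175
(2024+153√175)^5 = 543466014742175624 + 41082169172090265√175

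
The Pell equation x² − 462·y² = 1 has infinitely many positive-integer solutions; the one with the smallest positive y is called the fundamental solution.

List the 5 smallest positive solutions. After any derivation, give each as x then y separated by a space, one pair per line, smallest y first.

√462 → a₀=21, period (2,42); ℓ=2 even so k=1
step 0: (21, 1)  from 21·(1,0) + (0,1)
step 1: (43, 2)  from 2·(21,1) + (1,0)
fundamental: x₁=43, y₁=2  (since 1849 − 462·4 = 1)
(43+2√462)^2 = 3697 + 172√462
(43+2√462)^3 = 317899 + 14790√462
(43+2√462)^4 = 27335617 + 1271768√462
(43+2√462)^5 = 2350545163 + 109357258√462

43 2
3697 172
317899 14790
27335617 1271768
2350545163 109357258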